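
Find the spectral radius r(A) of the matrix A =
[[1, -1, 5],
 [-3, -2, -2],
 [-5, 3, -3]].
r(A) ≈ 5.1378

The eigenvalues of A are the roots of its characteristic polynomial. With M = A (coefficients from the trace, the sum of principal 2x2 minors, and det A):
  p(λ) = det(λ I - M) = λ^3 + 4λ^2 + 29λ + 84.
No integer candidate from the rational root theorem (±divisors of 84) is a root, so the roots are irrational. The cubic discriminant is Δ = -120724 < 0, so there is one real root and a complex-conjugate pair. p(-4) = -32 and p(-3) = 6 have opposite signs, so a root lies in (-4, -3); Newton's method refines it to λ ≈ -3.1821. Dividing out (λ - (-3.1821)) leaves approximately λ^2 + 0.8179λ + 26.3974. For λ^2 + 0.8179λ + 26.3974 the discriminant is -104.9208. It is negative, so the remaining roots are the complex-conjugate pair λ ≈ -0.4089 ± 5.1215i. Their product equals the constant term, so |λ|^2 ≈ 26.3974 and |λ| ≈ 5.1378.
Thus the eigenvalues (to 4 decimals) are -3.1821 (modulus 3.1821); -0.4089 ± 5.1215i (modulus 5.1378). The spectral radius is the largest modulus: r(A) ≈ 5.1378. (Cross-check: r(A) ≤ ||A||_2 ≈ 8.1462; equality holds whenever A is normal, though it can also hold for some non-normal A.)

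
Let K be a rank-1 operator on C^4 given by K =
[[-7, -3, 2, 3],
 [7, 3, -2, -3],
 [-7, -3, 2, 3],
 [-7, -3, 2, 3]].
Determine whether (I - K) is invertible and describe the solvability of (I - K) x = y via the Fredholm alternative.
(I - K) is singular (det(I - K) = 0, i.e. 1 ∈ sigma(K)). (I - K) x = y is solvable iff y ⊥ ker((I - K)^*) = span{(-7, -3, 2, 3)}, i.e. iff -7y_1 - 3y_2 + 2y_3 + 3y_4 = 0. When solvable, the solutions are x = y + c·(1, -1, 1, 1), c arbitrary (ker(I - K) = span{(1, -1, 1, 1)}, dimension 1).

K has rank 1, so it is an outer product K = u v^T: every row of K is a multiple of one row vector. Reading off the entries, u = (1, -1, 1, 1) and v = (-7, -3, 2, 3) (row i of K equals u_i·v^T). A rank-one matrix u v^T satisfies K u = u (v·u) and kills the (3)-dimensional subspace v^⊥, so its characteristic polynomial is lambda^3 (lambda - v·u) with v·u = tr K = 1. Hence the eigenvalues of I - K are 1 (multiplicity 3) and 1 - (1) = 0, so det(I - K) = 0. (Direct check: I - K =
[[8, 3, -2, -3],
 [-7, -2, 2, 3],
 [7, 3, -1, -3],
 [7, 3, -2, -2]]
has determinant 0.) So 1 is an eigenvalue of K and (I - K) is not invertible. The finite-dimensional Fredholm alternative says: either (I - K) is invertible, or ker(I - K) ≠ {0} and then range(I - K) = ker((I - K)^*)^⊥, with dim ker(I - K) = dim ker((I - K)^*). We are in the second case, so we need both kernels. Kernel of I - K: (I - K) u = u - u (v·u) = u - u = 0, so ker(I - K) = span{u} = span{(1, -1, 1, 1)} (it is exactly 1-dimensional because rank(I - K) = 3). Kernel of the adjoint: K is real, so (I - K)^* = I - K^T = I - v u^T, and (I - v u^T) v = v - v (u·v) = 0; hence ker((I - K)^*) = span{v} = span{(-7, -3, 2, 3)}. Therefore (I - K) x = y is solvable iff <y, v> = 0, i.e. iff -7y_1 - 3y_2 + 2y_3 + 3y_4 = 0. When this holds, K y = u (v·y) = 0, so (I - K) y = y and x = y is a particular solution; the full solution set is the line x = y + c·u = y + c·(1, -1, 1, 1), c ∈ C.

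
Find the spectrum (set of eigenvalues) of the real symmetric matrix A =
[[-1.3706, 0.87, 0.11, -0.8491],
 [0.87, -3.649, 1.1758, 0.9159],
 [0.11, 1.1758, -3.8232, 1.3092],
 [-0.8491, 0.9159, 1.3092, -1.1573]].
sigma(A) ≈ {-5, -4, -1, 0}

A is real symmetric, so its spectrum consists of real eigenvalues. Expanding the characteristic polynomial of the displayed matrix gives
  det(λ I - A) = p(λ) = λ^4 + (10)λ^3 + (29)λ^2 + (20.0011)λ + (0).
Solving p(λ) = 0 yields eigenvalues ≈ -5, -4, -1, 0. (A is shown rounded to 4 decimals, so these recover the underlying integer eigenvalues to within that precision.)
Verification: the trace of A = -10 equals the sum of eigenvalues -10, and det(A) ≈ 0.0004 matches the eigenvalue product 0.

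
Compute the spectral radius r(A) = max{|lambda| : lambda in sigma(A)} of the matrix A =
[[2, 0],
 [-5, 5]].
r(A) = 5

The eigenvalues of A are the roots of its characteristic polynomial. With M = A (coefficients from the trace and determinant):
  p(λ) = det(λ I - M) = λ^2 - 7λ + 10.
For λ^2 - 7λ + 10 the discriminant is 9. It is a perfect square (3^2), so the roots are rational: λ = (7 ± 3)/2 = 5, 2.
Thus the eigenvalues (to 4 decimals) are 5 (modulus 5); 2 (modulus 2). The spectral radius is the largest modulus: r(A) = 5. (Cross-check: r(A) ≤ ||A||_2 ≈ 7.2166; equality holds whenever A is normal, though it can also hold for some non-normal A.)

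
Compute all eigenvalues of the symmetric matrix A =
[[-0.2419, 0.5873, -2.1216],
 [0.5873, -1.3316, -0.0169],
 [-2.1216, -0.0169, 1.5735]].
sigma(A) ≈ {-2, -1, 3}

A is real symmetric, so its spectrum consists of real eigenvalues. Expanding the characteristic polynomial of the displayed matrix gives
  det(λ I - A) = p(λ) = λ^3 + (0)λ^2 + (-7)λ + (-6).
Solving p(λ) = 0 yields eigenvalues ≈ -2, -1, 3. (A is shown rounded to 4 decimals, so these recover the underlying integer eigenvalues to within that precision.)
Verification: the trace of A = 0 equals the sum of eigenvalues 0, and det(A) ≈ 6.0001 matches the eigenvalue product 6.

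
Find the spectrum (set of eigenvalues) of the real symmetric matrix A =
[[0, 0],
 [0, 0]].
sigma(A) ≈ {0} (0 with multiplicity 2)

A is real symmetric, so its spectrum consists of real eigenvalues. Expanding the characteristic polynomial of the displayed matrix gives
  det(λ I - A) = p(λ) = λ^2 + (0)λ + (0).
Solving p(λ) = 0 yields eigenvalues ≈ 0, 0. (A is shown rounded to 4 decimals, so these recover the underlying integer eigenvalues to within that precision.)
Verification: the trace of A = 0 equals the sum of eigenvalues 0, and det(A) ≈ 0.0000 matches the eigenvalue product 0.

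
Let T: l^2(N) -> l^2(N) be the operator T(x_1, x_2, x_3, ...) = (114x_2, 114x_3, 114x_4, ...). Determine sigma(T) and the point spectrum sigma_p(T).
sigma(T) = closed disk {z in C : |z| ≤ 114}; sigma_p(T) = open disk {z in C : |z| < 114}

Note T = 114·V where V is the unit left shift (V x)_k = x_{k+1}; so sigma(T) = 114·sigma(V) and ||T|| = 114||V||. ||T x||^2 = 12996sum_{k≥2} |x_k|^2 ≤ 12996||x||^2, with equality on {x : x_1 = 0}, so ||T|| = 114. For any lambda with |lambda| < 114, set r = lambda/114 (|r| < 1); the vector x = (1, r, r^2, ...) is in l^2 and satisfies T x = 114(r, r^2, ...) = lambda x, so lambda is an eigenvalue. On the boundary |lambda| = 114 the geometric series diverges, so no l^2 eigenvector exists, but these lambda lie in the approximate point spectrum. Hence sigma(T) is the closed disk of radius 114 and sigma_p(T) is the open disk.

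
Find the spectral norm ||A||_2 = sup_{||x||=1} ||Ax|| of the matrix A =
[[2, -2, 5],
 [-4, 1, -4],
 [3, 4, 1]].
||A||_2 ≈ 8.1159 (= sqrt(largest eigenvalue of A^T A))

||A||_2 = sigma_max(A) = sqrt(lambda_max(A^T A)). Form the symmetric matrix M = A^T A =
[[29, 4, 29],
 [4, 21, -10],
 [29, -10, 42]].
Its characteristic polynomial (trace, sum of principal 2x2 minors, determinant of M give the coefficients) is
  p(λ) = det(λ I - M) = λ^3 - 92λ^2 + 1752λ - 2025.
No integer candidate from the rational root theorem (±divisors of 2025) is a root, so the roots are irrational. The cubic discriminant is Δ = 3926264949 > 0, so there are three distinct real roots. p(1) = -364 and p(2) = 1119 have opposite signs, so a root lies in (1, 2); Newton's method refines it to λ ≈ 1.2348. p(24) = 855 and p(25) = -100 have opposite signs, so a root lies in (24, 25); Newton's method refines it to λ ≈ 24.897. p(65) = -2220 and p(66) = 351 have opposite signs, so a root lies in (65, 66); Newton's method refines it to λ ≈ 65.8681. Check (Vieta): the three roots sum to 92, matching tr M = 92.
So the eigenvalues of A^T A are ≈ 1.2348, 24.897, 65.8681 (all ≥ 0, as they must be for A^T A). The largest is λ_max ≈ 65.8681, hence ||A||_2 = sqrt(λ_max) ≈ 8.1159.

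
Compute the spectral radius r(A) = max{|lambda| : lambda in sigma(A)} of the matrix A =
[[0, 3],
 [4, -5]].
r(A) = (5 + sqrt(73))/2 ≈ 6.772

The eigenvalues of A are the roots of its characteristic polynomial. With M = A (coefficients from the trace and determinant):
  p(λ) = det(λ I - M) = λ^2 + 5λ - 12.
For λ^2 + 5λ - 12 the discriminant is 73. It is nonnegative but not a perfect square, so the roots are real and irrational: λ = (-5 ± sqrt(73))/2 ≈ 1.772, -6.772.
Thus the eigenvalues (to 4 decimals) are 1.772 (modulus 1.772); -6.772 (modulus 6.772). The spectral radius is the largest modulus: r(A) = (5 + sqrt(73))/2 ≈ 6.772. (Cross-check: r(A) ≤ ||A||_2 ≈ 6.8507; equality holds whenever A is normal, though it can also hold for some non-normal A.)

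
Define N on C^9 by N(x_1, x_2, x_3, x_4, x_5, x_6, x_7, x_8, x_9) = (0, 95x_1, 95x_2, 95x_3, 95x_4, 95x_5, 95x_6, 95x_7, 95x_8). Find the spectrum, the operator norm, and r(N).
sigma(N) = {0}; ||N|| = 95; r(N) = 0. (N is nilpotent with N^9 = 0.)

On C^9, N is a strictly lower-triangular matrix with 95 on the subdiagonal and zeros elsewhere, so its characteristic polynomial is lambda^9 and every eigenvalue is 0: sigma(N) = {0}. For the operator norm, N e_i = 95e_{i+1} for i = 1, ..., 8 and N e_9 = 0, so the singular values of N are 95 (with multiplicity 8) and 0; hence ||N|| = 95. The spectral radius r(N) = max|lambda| = 0. Note ||N|| > r(N) — characteristic of non-normal nilpotent operators. Indeed N^9 = 0.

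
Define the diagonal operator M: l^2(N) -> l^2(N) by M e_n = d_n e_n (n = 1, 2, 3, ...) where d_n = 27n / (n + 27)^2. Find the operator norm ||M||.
||M|| = 1/4 (attained at n = 27)

For M diagonal, ||M|| = sup_n |d_n|. Treat f(x) = 27x / (x + 27)^2 for real x > 0. By the quotient rule, f'(x) = 27(27 - x)/(x + 27)^3, which is positive for x < 27 and negative for x > 27. So f has a unique maximum at x = 27, and since 27 is a positive integer, the supremum over n ≥ 1 is attained at n = 27: d_27 = 27·27/(27 + 27)^2 = 27·27/2916 = 1/4. Hence ||M|| = 1/4.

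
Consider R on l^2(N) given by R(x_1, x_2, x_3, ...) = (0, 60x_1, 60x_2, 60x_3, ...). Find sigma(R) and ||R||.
sigma(R) = closed disk {z in C : |z| ≤ 60}; ||R|| = 60

Note R = 60·U where U is the unit right shift (U x)_k = x_{k-1} (with x_0 := 0); so ||R|| = 60||U|| and sigma(R) = 60·sigma(U). ||R x||^2 = sum_{k≥1} |60x_k|^2 = 3600||x||^2, so ||R|| = 60 and sigma(R) ⊂ {|z| ≤ 60}. For any |lambda| < 60, the equation (R - lambda I) x = 0 forces x_1 = 0, then 60x_k = lambda x_{k+1} ⇒ x = 0, so R has no eigenvalues. But (R - lambda I) is not surjective for |lambda| < 60: solving (R - lambda I) x = e_1 would require x_n proportional to (lambda/60)^(-n), which is not in l^2. So every |lambda| < 60 lies in the residual spectrum. The boundary |lambda| = 60 is in the approximate point spectrum (the spectrum is closed). Hence sigma(R) is the closed disk of radius 60.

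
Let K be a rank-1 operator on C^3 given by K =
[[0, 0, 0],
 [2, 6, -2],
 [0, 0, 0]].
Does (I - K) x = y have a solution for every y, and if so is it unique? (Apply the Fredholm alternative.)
(I - K) is invertible (det(I - K) = -5 ≠ 0), so for every y in C^3 the equation (I - K) x = y has a unique solution.

K has rank 1, so it is an outer product K = u v^T: every row of K is a multiple of one row vector. Reading off the entries, u = (0, 2, 0) and v = (1, 3, -1) (row i of K equals u_i·v^T). A rank-one matrix u v^T satisfies K u = u (v·u) and kills the (2)-dimensional subspace v^⊥, so its characteristic polynomial is lambda^2 (lambda - v·u) with v·u = tr K = 6. Hence the eigenvalues of I - K are 1 (multiplicity 2) and 1 - (6) = -5, so det(I - K) = -5. (Direct check: I - K =
[[1, 0, 0],
 [-2, -5, 2],
 [0, 0, 1]]
has determinant -5.) The finite-dimensional Fredholm alternative says: either (I - K) is invertible, or ker(I - K) ≠ {0} and then range(I - K) = ker((I - K)^*)^⊥, with dim ker(I - K) = dim ker((I - K)^*). Since det(I - K) ≠ 0, 1 is not an eigenvalue of K and ker(I - K) = {0}, so we are in the first case: for every y there is a unique x = (I - K)^(-1) y. Explicitly, by the Sherman–Morrison formula, (I - u v^T)^(-1) = I + u v^T/(1 - v·u), i.e. (I - K)^(-1) = I + K/(-5).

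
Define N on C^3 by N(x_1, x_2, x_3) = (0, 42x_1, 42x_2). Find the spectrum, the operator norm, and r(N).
sigma(N) = {0}; ||N|| = 42; r(N) = 0. (N is nilpotent with N^3 = 0.)

On C^3, N is a strictly lower-triangular matrix with 42 on the subdiagonal and zeros elsewhere, so its characteristic polynomial is lambda^3 and every eigenvalue is 0: sigma(N) = {0}. For the operator norm, N e_i = 42e_{i+1} for i = 1, ..., 2 and N e_3 = 0, so the singular values of N are 42 (with multiplicity 2) and 0; hence ||N|| = 42. The spectral radius r(N) = max|lambda| = 0. Note ||N|| > r(N) — characteristic of non-normal nilpotent operators. Indeed N^3 = 0.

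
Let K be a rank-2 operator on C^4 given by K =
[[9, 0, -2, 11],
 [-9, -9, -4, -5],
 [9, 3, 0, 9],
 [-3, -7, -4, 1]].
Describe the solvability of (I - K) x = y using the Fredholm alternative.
(I - K) is invertible (det(I - K) = -17 ≠ 0), so for every y in C^4 the equation (I - K) x = y has a unique solution.

K has rank 2 and factors as K = U V^T = u1 v1^T + u2 v2^T with u1 = (3, -3, 3, -1), v1 = (3, 1, 0, 3), u2 = (-1, -2, 0, -2), v2 = (0, 3, 2, -2) (multiplying out reproduces the displayed K). The nonzero eigenvalues of U V^T coincide with those of the 2 x 2 matrix G = V^T U = [[v1·u1, v1·u2], [v2·u1, v2·u2]] = [[3, -11], [-1, -2]], and by the Sylvester determinant identity det(I_4 - U V^T) = det(I_2 - V^T U) = det([[-2, 11], [1, 3]]) = (-2)(3) - (11)(1) = -17. (Direct check: I - K =
[[-8, 0, 2, -11],
 [9, 10, 4, 5],
 [-9, -3, 1, -9],
 [3, 7, 4, 0]]
has determinant -17.) The finite-dimensional Fredholm alternative says: either (I - K) is invertible, or ker(I - K) ≠ {0} and then range(I - K) = ker((I - K)^*)^⊥, with dim ker(I - K) = dim ker((I - K)^*). Since det(I - K) ≠ 0, 1 is not an eigenvalue of K and ker(I - K) = {0}, so we are in the first case: for every y there is a unique x = (I - K)^(-1) y. (Explicitly, by the Woodbury identity, (I - U V^T)^(-1) = I + U (I_2 - G)^(-1) V^T.)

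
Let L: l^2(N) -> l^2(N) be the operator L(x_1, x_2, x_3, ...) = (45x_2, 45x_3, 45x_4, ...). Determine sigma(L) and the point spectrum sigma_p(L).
sigma(L) = closed disk {z in C : |z| ≤ 45}; sigma_p(L) = open disk {z in C : |z| < 45}

Note L = 45·V where V is the unit left shift (V x)_k = x_{k+1}; so sigma(L) = 45·sigma(V) and ||L|| = 45||V||. ||L x||^2 = 2025sum_{k≥2} |x_k|^2 ≤ 2025||x||^2, with equality on {x : x_1 = 0}, so ||L|| = 45. For any lambda with |lambda| < 45, set r = lambda/45 (|r| < 1); the vector x = (1, r, r^2, ...) is in l^2 and satisfies L x = 45(r, r^2, ...) = lambda x, so lambda is an eigenvalue. On the boundary |lambda| = 45 the geometric series diverges, so no l^2 eigenvector exists, but these lambda lie in the approximate point spectrum. Hence sigma(L) is the closed disk of radius 45 and sigma_p(L) is the open disk.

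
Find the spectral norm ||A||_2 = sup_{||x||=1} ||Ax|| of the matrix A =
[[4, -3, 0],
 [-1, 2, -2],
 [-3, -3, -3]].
||A||_2 ≈ 5.7157 (= sqrt(largest eigenvalue of A^T A))

||A||_2 = sigma_max(A) = sqrt(lambda_max(A^T A)). Form the symmetric matrix M = A^T A =
[[26, -5, 11],
 [-5, 22, 5],
 [11, 5, 13]].
Its characteristic polynomial (trace, sum of principal 2x2 minors, determinant of M give the coefficients) is
  p(λ) = det(λ I - M) = λ^3 - 61λ^2 + 1025λ - 3249.
No integer candidate from the rational root theorem (±divisors of 3249) is a root, so the roots are irrational. The cubic discriminant is Δ = 23543072 > 0, so there are three distinct real roots. p(4) = -61 and p(5) = 476 have opposite signs, so a root lies in (4, 5); Newton's method refines it to λ ≈ 4.1052. p(24) = 39 and p(25) = -124 have opposite signs, so a root lies in (24, 25); Newton's method refines it to λ ≈ 24.2261. p(32) = -145 and p(33) = 84 have opposite signs, so a root lies in (32, 33); Newton's method refines it to λ ≈ 32.6687. Check (Vieta): the three roots sum to 61, matching tr M = 61.
So the eigenvalues of A^T A are ≈ 4.1052, 24.2261, 32.6687 (all ≥ 0, as they must be for A^T A). The largest is λ_max ≈ 32.6687, hence ||A||_2 = sqrt(λ_max) ≈ 5.7157.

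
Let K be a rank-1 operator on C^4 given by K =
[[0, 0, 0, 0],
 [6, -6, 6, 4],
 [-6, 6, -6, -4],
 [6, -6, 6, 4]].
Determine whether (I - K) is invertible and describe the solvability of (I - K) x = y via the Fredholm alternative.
(I - K) is invertible (det(I - K) = 9 ≠ 0), so for every y in C^4 the equation (I - K) x = y has a unique solution.

K has rank 1, so it is an outer product K = u v^T: every row of K is a multiple of one row vector. Reading off the entries, u = (0, -2, 2, -2) and v = (-3, 3, -3, -2) (row i of K equals u_i·v^T). A rank-one matrix u v^T satisfies K u = u (v·u) and kills the (3)-dimensional subspace v^⊥, so its characteristic polynomial is lambda^3 (lambda - v·u) with v·u = tr K = -8. Hence the eigenvalues of I - K are 1 (multiplicity 3) and 1 - (-8) = 9, so det(I - K) = 9. (Direct check: I - K =
[[1, 0, 0, 0],
 [-6, 7, -6, -4],
 [6, -6, 7, 4],
 [-6, 6, -6, -3]]
has determinant 9.) The finite-dimensional Fredholm alternative says: either (I - K) is invertible, or ker(I - K) ≠ {0} and then range(I - K) = ker((I - K)^*)^⊥, with dim ker(I - K) = dim ker((I - K)^*). Since det(I - K) ≠ 0, 1 is not an eigenvalue of K and ker(I - K) = {0}, so we are in the first case: for every y there is a unique x = (I - K)^(-1) y. Explicitly, by the Sherman–Morrison formula, (I - u v^T)^(-1) = I + u v^T/(1 - v·u), i.e. (I - K)^(-1) = I + K/(9).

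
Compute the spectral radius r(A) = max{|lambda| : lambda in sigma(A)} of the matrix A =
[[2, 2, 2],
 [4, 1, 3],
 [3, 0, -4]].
r(A) ≈ 5.0959

The eigenvalues of A are the roots of its characteristic polynomial. With M = A (coefficients from the trace, the sum of principal 2x2 minors, and det A):
  p(λ) = det(λ I - M) = λ^3 + λ^2 - 24λ - 36.
No integer candidate from the rational root theorem (±divisors of 36) is a root, so the roots are irrational. The cubic discriminant is Δ = 36576 > 0, so there are three distinct real roots. p(-5) = -16 and p(-4) = 12 have opposite signs, so a root lies in (-5, -4); Newton's method refines it to λ ≈ -4.5398. p(-2) = 8 and p(-1) = -12 have opposite signs, so a root lies in (-2, -1); Newton's method refines it to λ ≈ -1.5561. p(5) = -6 and p(6) = 72 have opposite signs, so a root lies in (5, 6); Newton's method refines it to λ ≈ 5.0959. Check (Vieta): the three roots sum to -1, matching tr M = -1.
Thus the eigenvalues (to 4 decimals) are -4.5398 (modulus 4.5398); -1.5561 (modulus 1.5561); 5.0959 (modulus 5.0959). The spectral radius is the largest modulus: r(A) ≈ 5.0959. (Cross-check: r(A) ≤ ||A||_2 ≈ 6.0472; equality holds whenever A is normal, though it can also hold for some non-normal A.)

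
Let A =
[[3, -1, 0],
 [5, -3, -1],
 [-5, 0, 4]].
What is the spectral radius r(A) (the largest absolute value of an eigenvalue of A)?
r(A) = (1 + sqrt(29))/2 ≈ 3.1926

The eigenvalues of A are the roots of its characteristic polynomial. With M = A (coefficients from the trace, the sum of principal 2x2 minors, and det A):
  p(λ) = det(λ I - M) = λ^3 - 4λ^2 - 4λ + 21.
By the rational root theorem any rational root is an integer divisor of 21. Testing λ = 3: p(3) = 27 - 36 - 12 + 21 = 0, so λ = 3 is a root. Dividing out (λ - 3) leaves p(λ) = (λ - 3)(λ^2 - λ - 7). For λ^2 - λ - 7 the discriminant is 29. It is nonnegative but not a perfect square, so the roots are real and irrational: λ = (1 ± sqrt(29))/2 ≈ 3.1926, -2.1926.
Thus the eigenvalues (to 4 decimals) are 3.1926 (modulus 3.1926); -2.1926 (modulus 2.1926); 3 (modulus 3). The spectral radius is the largest modulus: r(A) = (1 + sqrt(29))/2 ≈ 3.1926. (Cross-check: r(A) ≤ ||A||_2 ≈ 8.6834; equality holds whenever A is normal, though it can also hold for some non-normal A.)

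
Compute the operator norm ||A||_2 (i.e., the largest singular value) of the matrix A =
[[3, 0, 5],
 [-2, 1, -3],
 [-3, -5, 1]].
||A||_2 ≈ 6.9059 (= sqrt(largest eigenvalue of A^T A))

||A||_2 = sigma_max(A) = sqrt(lambda_max(A^T A)). Form the symmetric matrix M = A^T A =
[[22, 13, 18],
 [13, 26, -8],
 [18, -8, 35]].
Its characteristic polynomial (trace, sum of principal 2x2 minors, determinant of M give the coefficients) is
  p(λ) = det(λ I - M) = λ^3 - 83λ^2 + 1695λ - 529.
No integer candidate from the rational root theorem (±divisors of 529) is a root, so the roots are irrational. The cubic discriminant is Δ = 435305296 > 0, so there are three distinct real roots. p(0) = -529 and p(1) = 1084 have opposite signs, so a root lies in (0, 1); Newton's method refines it to λ ≈ 0.317. p(34) = 457 and p(35) = -4 have opposite signs, so a root lies in (34, 35); Newton's method refines it to λ ≈ 34.9909. p(47) = -388 and p(48) = 191 have opposite signs, so a root lies in (47, 48); Newton's method refines it to λ ≈ 47.6921. Check (Vieta): the three roots sum to 83, matching tr M = 83.
So the eigenvalues of A^T A are ≈ 0.317, 34.9909, 47.6921 (all ≥ 0, as they must be for A^T A). The largest is λ_max ≈ 47.6921, hence ||A||_2 = sqrt(λ_max) ≈ 6.9059.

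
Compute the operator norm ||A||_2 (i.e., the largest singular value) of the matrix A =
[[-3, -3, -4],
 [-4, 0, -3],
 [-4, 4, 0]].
||A||_2 ≈ 7.6393 (= sqrt(largest eigenvalue of A^T A))

||A||_2 = sigma_max(A) = sqrt(lambda_max(A^T A)). Form the symmetric matrix M = A^T A =
[[41, -7, 24],
 [-7, 25, 12],
 [24, 12, 25]].
Its characteristic polynomial (trace, sum of principal 2x2 minors, determinant of M give the coefficients) is
  p(λ) = det(λ I - M) = λ^3 - 91λ^2 + 1906λ - 64.
No integer candidate from the rational root theorem (±divisors of 64) is a root, so the roots are irrational. The cubic discriminant is Δ = 2393558276 > 0, so there are three distinct real roots. p(0) = -64 and p(1) = 1752 have opposite signs, so a root lies in (0, 1); Newton's method refines it to λ ≈ 0.0336. p(32) = 512 and p(33) = -328 have opposite signs, so a root lies in (32, 33); Newton's method refines it to λ ≈ 32.6076. p(58) = -528 and p(59) = 998 have opposite signs, so a root lies in (58, 59); Newton's method refines it to λ ≈ 58.3587. Check (Vieta): the three roots sum to 91, matching tr M = 91.
So the eigenvalues of A^T A are ≈ 0.0336, 32.6076, 58.3587 (all ≥ 0, as they must be for A^T A). The largest is λ_max ≈ 58.3587, hence ||A||_2 = sqrt(λ_max) ≈ 7.6393.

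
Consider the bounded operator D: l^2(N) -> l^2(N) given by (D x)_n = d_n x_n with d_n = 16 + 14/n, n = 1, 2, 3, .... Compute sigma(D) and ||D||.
sigma(D) = {16 + 14/n : n ≥ 1} ∪ {16}; ||D|| = 30

A bounded diagonal operator on l^2 with diagonal entries d_n has spectrum equal to the closure of {d_n : n ≥ 1}: every d_n is an eigenvalue (with eigenvector e_n), so {d_n} ⊂ sigma(D); the spectrum is closed, so its closure is too; and for lambda not in the closure, (D - lambda I) has bounded inverse (the diagonal entries 1/(d_n - lambda) are bounded). For our sequence d_n = 16 + 14/n, n = 1, 2, 3, ...:
  - {d_n} = {16 + 14/n : n ≥ 1}; the only limit point is 16
  - closure = {16 + 14/n : n ≥ 1} ∪ {16}
For the norm: a diagonal operator has ||D|| = sup_n |d_n|. Here d_n = 16 + 14/n is positive and decreasing, so sup_n |d_n| = d_1 = 16 + 14 = 30. So ||D|| = 30.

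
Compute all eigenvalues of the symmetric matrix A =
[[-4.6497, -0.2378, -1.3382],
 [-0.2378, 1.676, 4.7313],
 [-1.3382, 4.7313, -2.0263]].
sigma(A) ≈ {-6, -4, 5}

A is real symmetric, so its spectrum consists of real eigenvalues. Expanding the characteristic polynomial of the displayed matrix gives
  det(λ I - A) = p(λ) = λ^3 + (5)λ^2 + (-26)λ + (-120).
Solving p(λ) = 0 yields eigenvalues ≈ -6, -4, 5. (A is shown rounded to 4 decimals, so these recover the underlying integer eigenvalues to within that precision.)
Verification: the trace of A = -5 equals the sum of eigenvalues -5, and det(A) ≈ 119.9997 matches the eigenvalue product 120.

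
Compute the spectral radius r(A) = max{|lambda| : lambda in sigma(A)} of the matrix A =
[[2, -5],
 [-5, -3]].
r(A) = (1 + sqrt(125))/2 ≈ 6.0902

The eigenvalues of A are the roots of its characteristic polynomial. With M = A (coefficients from the trace and determinant):
  p(λ) = det(λ I - M) = λ^2 + λ - 31.
For λ^2 + λ - 31 the discriminant is 125. It is nonnegative but not a perfect square, so the roots are real and irrational: λ = (-1 ± sqrt(125))/2 ≈ 5.0902, -6.0902.
Thus the eigenvalues (to 4 decimals) are 5.0902 (modulus 5.0902); -6.0902 (modulus 6.0902). The spectral radius is the largest modulus: r(A) = (1 + sqrt(125))/2 ≈ 6.0902. (Cross-check: r(A) ≤ ||A||_2 ≈ 6.0902; equality holds whenever A is normal, though it can also hold for some non-normal A.)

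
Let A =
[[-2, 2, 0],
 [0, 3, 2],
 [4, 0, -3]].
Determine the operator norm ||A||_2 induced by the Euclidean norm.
||A||_2 ≈ 5.6147 (= sqrt(largest eigenvalue of A^T A))

||A||_2 = sigma_max(A) = sqrt(lambda_max(A^T A)). Form the symmetric matrix M = A^T A =
[[20, -4, -12],
 [-4, 13, 6],
 [-12, 6, 13]].
Its characteristic polynomial (trace, sum of principal 2x2 minors, determinant of M give the coefficients) is
  p(λ) = det(λ I - M) = λ^3 - 46λ^2 + 493λ - 1156.
No integer candidate from the rational root theorem (±divisors of 1156) is a root, so the roots are irrational. The cubic discriminant is Δ = 20720144 > 0, so there are three distinct real roots. p(3) = -64 and p(4) = 144 have opposite signs, so a root lies in (3, 4); Newton's method refines it to λ ≈ 3.2736. p(11) = 32 and p(12) = -136 have opposite signs, so a root lies in (11, 12); Newton's method refines it to λ ≈ 11.2018. p(31) = -288 and p(32) = 284 have opposite signs, so a root lies in (31, 32); Newton's method refines it to λ ≈ 31.5247. Check (Vieta): the three roots sum to 46, matching tr M = 46.
So the eigenvalues of A^T A are ≈ 3.2736, 11.2018, 31.5247 (all ≥ 0, as they must be for A^T A). The largest is λ_max ≈ 31.5247, hence ||A||_2 = sqrt(λ_max) ≈ 5.6147.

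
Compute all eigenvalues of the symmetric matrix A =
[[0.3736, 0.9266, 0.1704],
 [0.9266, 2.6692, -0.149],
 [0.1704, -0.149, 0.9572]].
sigma(A) ≈ {0, 1, 3}

A is real symmetric, so its spectrum consists of real eigenvalues. Expanding the characteristic polynomial of the displayed matrix gives
  det(λ I - A) = p(λ) = λ^3 + (-4)λ^2 + (3)λ + (0).
Solving p(λ) = 0 yields eigenvalues ≈ 0, 1, 3. (A is shown rounded to 4 decimals, so these recover the underlying integer eigenvalues to within that precision.)
Verification: the trace of A = 4 equals the sum of eigenvalues 4, and det(A) ≈ -0.0002 matches the eigenvalue product 0.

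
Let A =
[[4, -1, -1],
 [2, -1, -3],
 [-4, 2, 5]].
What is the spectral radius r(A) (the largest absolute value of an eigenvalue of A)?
r(A) ≈ 5.1774

The eigenvalues of A are the roots of its characteristic polynomial. With M = A (coefficients from the trace, the sum of principal 2x2 minors, and det A):
  p(λ) = det(λ I - M) = λ^3 - 8λ^2 + 15λ - 2.
No integer candidate from the rational root theorem (±divisors of 2) is a root, so the roots are irrational. The cubic discriminant is Δ = 1016 > 0, so there are three distinct real roots. p(0) = -2 and p(1) = 6 have opposite signs, so a root lies in (0, 1); Newton's method refines it to λ ≈ 0.1442. p(2) = 4 and p(3) = -2 have opposite signs, so a root lies in (2, 3); Newton's method refines it to λ ≈ 2.6784. p(5) = -2 and p(6) = 16 have opposite signs, so a root lies in (5, 6); Newton's method refines it to λ ≈ 5.1774. Check (Vieta): the three roots sum to 8, matching tr M = 8.
Thus the eigenvalues (to 4 decimals) are 0.1442 (modulus 0.1442); 2.6784 (modulus 2.6784); 5.1774 (modulus 5.1774). The spectral radius is the largest modulus: r(A) ≈ 5.1774. (Cross-check: r(A) ≤ ||A||_2 ≈ 8.4551; equality holds whenever A is normal, though it can also hold for some non-normal A.)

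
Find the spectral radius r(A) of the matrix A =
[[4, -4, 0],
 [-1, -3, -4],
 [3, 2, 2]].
r(A) ≈ 5.6012

The eigenvalues of A are the roots of its characteristic polynomial. With M = A (coefficients from the trace, the sum of principal 2x2 minors, and det A):
  p(λ) = det(λ I - M) = λ^3 - 3λ^2 - 6λ - 48.
No integer candidate from the rational root theorem (±divisors of 48) is a root, so the roots are irrational. The cubic discriminant is Δ = -81756 < 0, so there is one real root and a complex-conjugate pair. p(5) = -28 and p(6) = 24 have opposite signs, so a root lies in (5, 6); Newton's method refines it to λ ≈ 5.6012. Dividing out (λ - (5.6012)) leaves approximately λ^2 + 2.6012λ + 8.5696. For λ^2 + 2.6012λ + 8.5696 the discriminant is -27.5124. It is negative, so the remaining roots are the complex-conjugate pair λ ≈ -1.3006 ± 2.6226i. Their product equals the constant term, so |λ|^2 ≈ 8.5696 and |λ| ≈ 2.9274.
Thus the eigenvalues (to 4 decimals) are 5.6012 (modulus 5.6012); -1.3006 ± 2.6226i (modulus 2.9274). The spectral radius is the largest modulus: r(A) ≈ 5.6012. (Cross-check: r(A) ≤ ||A||_2 ≈ 6.4141; equality holds whenever A is normal, though it can also hold for some non-normal A.)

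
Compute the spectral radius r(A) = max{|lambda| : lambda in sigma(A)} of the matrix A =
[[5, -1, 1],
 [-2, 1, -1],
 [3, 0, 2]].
r(A) ≈ 6.2279

The eigenvalues of A are the roots of its characteristic polynomial. With M = A (coefficients from the trace, the sum of principal 2x2 minors, and det A):
  p(λ) = det(λ I - M) = λ^3 - 8λ^2 + 12λ - 6.
No integer candidate from the rational root theorem (±divisors of 6) is a root, so the roots are irrational. The cubic discriminant is Δ = -588 < 0, so there is one real root and a complex-conjugate pair. p(6) = -6 and p(7) = 29 have opposite signs, so a root lies in (6, 7); Newton's method refines it to λ ≈ 6.2279. Dividing out (λ - (6.2279)) leaves approximately λ^2 - 1.7721λ + 0.9634. For λ^2 - 1.7721λ + 0.9634 the discriminant is -0.7132. It is negative, so the remaining roots are the complex-conjugate pair λ ≈ 0.8861 ± 0.4223i. Their product equals the constant term, so |λ|^2 ≈ 0.9634 and |λ| ≈ 0.9815.
Thus the eigenvalues (to 4 decimals) are 6.2279 (modulus 6.2279); 0.8861 ± 0.4223i (modulus 0.9815). The spectral radius is the largest modulus: r(A) ≈ 6.2279. (Cross-check: r(A) ≤ ||A||_2 ≈ 6.6239; equality holds whenever A is normal, though it can also hold for some non-normal A.)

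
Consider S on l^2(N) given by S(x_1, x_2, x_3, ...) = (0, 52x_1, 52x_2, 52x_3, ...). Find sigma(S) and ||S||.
sigma(S) = closed disk {z in C : |z| ≤ 52}; ||S|| = 52

Note S = 52·U where U is the unit right shift (U x)_k = x_{k-1} (with x_0 := 0); so ||S|| = 52||U|| and sigma(S) = 52·sigma(U). ||S x||^2 = sum_{k≥1} |52x_k|^2 = 2704||x||^2, so ||S|| = 52 and sigma(S) ⊂ {|z| ≤ 52}. For any |lambda| < 52, the equation (S - lambda I) x = 0 forces x_1 = 0, then 52x_k = lambda x_{k+1} ⇒ x = 0, so S has no eigenvalues. But (S - lambda I) is not surjective for |lambda| < 52: solving (S - lambda I) x = e_1 would require x_n proportional to (lambda/52)^(-n), which is not in l^2. So every |lambda| < 52 lies in the residual spectrum. The boundary |lambda| = 52 is in the approximate point spectrum (the spectrum is closed). Hence sigma(S) is the closed disk of radius 52.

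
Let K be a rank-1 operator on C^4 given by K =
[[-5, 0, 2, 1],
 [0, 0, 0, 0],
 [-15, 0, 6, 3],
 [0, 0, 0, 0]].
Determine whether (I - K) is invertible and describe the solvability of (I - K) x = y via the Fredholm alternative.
(I - K) is singular (det(I - K) = 0, i.e. 1 ∈ sigma(K)). (I - K) x = y is solvable iff y ⊥ ker((I - K)^*) = span{(-5, 0, 2, 1)}, i.e. iff -5y_1 + 2y_3 + y_4 = 0. When solvable, the solutions are x = y + c·(1, 0, 3, 0), c arbitrary (ker(I - K) = span{(1, 0, 3, 0)}, dimension 1).

K has rank 1, so it is an outer product K = u v^T: every row of K is a multiple of one row vector. Reading off the entries, u = (1, 0, 3, 0) and v = (-5, 0, 2, 1) (row i of K equals u_i·v^T). A rank-one matrix u v^T satisfies K u = u (v·u) and kills the (3)-dimensional subspace v^⊥, so its characteristic polynomial is lambda^3 (lambda - v·u) with v·u = tr K = 1. Hence the eigenvalues of I - K are 1 (multiplicity 3) and 1 - (1) = 0, so det(I - K) = 0. (Direct check: I - K =
[[6, 0, -2, -1],
 [0, 1, 0, 0],
 [15, 0, -5, -3],
 [0, 0, 0, 1]]
has determinant 0.) So 1 is an eigenvalue of K and (I - K) is not invertible. The finite-dimensional Fredholm alternative says: either (I - K) is invertible, or ker(I - K) ≠ {0} and then range(I - K) = ker((I - K)^*)^⊥, with dim ker(I - K) = dim ker((I - K)^*). We are in the second case, so we need both kernels. Kernel of I - K: (I - K) u = u - u (v·u) = u - u = 0, so ker(I - K) = span{u} = span{(1, 0, 3, 0)} (it is exactly 1-dimensional because rank(I - K) = 3). Kernel of the adjoint: K is real, so (I - K)^* = I - K^T = I - v u^T, and (I - v u^T) v = v - v (u·v) = 0; hence ker((I - K)^*) = span{v} = span{(-5, 0, 2, 1)}. Therefore (I - K) x = y is solvable iff <y, v> = 0, i.e. iff -5y_1 + 2y_3 + y_4 = 0. When this holds, K y = u (v·y) = 0, so (I - K) y = y and x = y is a particular solution; the full solution set is the line x = y + c·u = y + c·(1, 0, 3, 0), c ∈ C.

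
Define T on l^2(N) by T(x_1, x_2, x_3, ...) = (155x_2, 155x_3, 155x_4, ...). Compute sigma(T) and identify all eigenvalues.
sigma(T) = closed disk {z in C : |z| ≤ 155}; sigma_p(T) = open disk {z in C : |z| < 155}

Note T = 155·V where V is the unit left shift (V x)_k = x_{k+1}; so sigma(T) = 155·sigma(V) and ||T|| = 155||V||. ||T x||^2 = 24025sum_{k≥2} |x_k|^2 ≤ 24025||x||^2, with equality on {x : x_1 = 0}, so ||T|| = 155. For any lambda with |lambda| < 155, set r = lambda/155 (|r| < 1); the vector x = (1, r, r^2, ...) is in l^2 and satisfies T x = 155(r, r^2, ...) = lambda x, so lambda is an eigenvalue. On the boundary |lambda| = 155 the geometric series diverges, so no l^2 eigenvector exists, but these lambda lie in the approximate point spectrum. Hence sigma(T) is the closed disk of radius 155 and sigma_p(T) is the open disk.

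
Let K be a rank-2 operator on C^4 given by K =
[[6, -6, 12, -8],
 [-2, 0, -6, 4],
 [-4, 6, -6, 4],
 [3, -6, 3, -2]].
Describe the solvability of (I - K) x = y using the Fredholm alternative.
(I - K) is invertible (det(I - K) = 75 ≠ 0), so for every y in C^4 the equation (I - K) x = y has a unique solution.

K has rank 2 and factors as K = U V^T = u1 v1^T + u2 v2^T with u1 = (2, 0, -2, 2), v1 = (2, -3, 3, -2), u2 = (2, -2, 0, -1), v2 = (1, 0, 3, -2) (multiplying out reproduces the displayed K). The nonzero eigenvalues of U V^T coincide with those of the 2 x 2 matrix G = V^T U = [[v1·u1, v1·u2], [v2·u1, v2·u2]] = [[-6, 12], [-8, 4]], and by the Sylvester determinant identity det(I_4 - U V^T) = det(I_2 - V^T U) = det([[7, -12], [8, -3]]) = (7)(-3) - (-12)(8) = 75. (Direct check: I - K =
[[-5, 6, -12, 8],
 [2, 1, 6, -4],
 [4, -6, 7, -4],
 [-3, 6, -3, 3]]
has determinant 75.) The finite-dimensional Fredholm alternative says: either (I - K) is invertible, or ker(I - K) ≠ {0} and then range(I - K) = ker((I - K)^*)^⊥, with dim ker(I - K) = dim ker((I - K)^*). Since det(I - K) ≠ 0, 1 is not an eigenvalue of K and ker(I - K) = {0}, so we are in the first case: for every y there is a unique x = (I - K)^(-1) y. (Explicitly, by the Woodbury identity, (I - U V^T)^(-1) = I + U (I_2 - G)^(-1) V^T.)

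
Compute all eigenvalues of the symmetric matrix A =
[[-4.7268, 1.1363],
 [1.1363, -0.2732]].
sigma(A) ≈ {-5, 0}

A is real symmetric, so its spectrum consists of real eigenvalues. Expanding the characteristic polynomial of the displayed matrix gives
  det(λ I - A) = p(λ) = λ^2 + (5)λ + (0).
Solving p(λ) = 0 yields eigenvalues ≈ -5, 0. (A is shown rounded to 4 decimals, so these recover the underlying integer eigenvalues to within that precision.)
Verification: the trace of A = -5 equals the sum of eigenvalues -5, and det(A) ≈ 0.0002 matches the eigenvalue product 0.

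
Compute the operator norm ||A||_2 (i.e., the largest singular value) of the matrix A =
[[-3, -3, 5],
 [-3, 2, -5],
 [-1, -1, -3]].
||A||_2 ≈ 8.2463 (= sqrt(largest eigenvalue of A^T A))

||A||_2 = sigma_max(A) = sqrt(lambda_max(A^T A)). Form the symmetric matrix M = A^T A =
[[19, 4, 3],
 [4, 14, -22],
 [3, -22, 59]].
Its characteristic polynomial (trace, sum of principal 2x2 minors, determinant of M give the coefficients) is
  p(λ) = det(λ I - M) = λ^3 - 92λ^2 + 1704λ - 4900.
No integer candidate from the rational root theorem (±divisors of 4900) is a root, so the roots are irrational. The cubic discriminant is Δ = 2701541968 > 0, so there are three distinct real roots. p(3) = -589 and p(4) = 508 have opposite signs, so a root lies in (3, 4); Newton's method refines it to λ ≈ 3.5184. p(20) = 380 and p(21) = -427 have opposite signs, so a root lies in (20, 21); Newton's method refines it to λ ≈ 20.4803. p(68) = -4 and p(69) = 3173 have opposite signs, so a root lies in (68, 69); Newton's method refines it to λ ≈ 68.0013. Check (Vieta): the three roots sum to 92, matching tr M = 92.
So the eigenvalues of A^T A are ≈ 3.5184, 20.4803, 68.0013 (all ≥ 0, as they must be for A^T A). The largest is λ_max ≈ 68.0013, hence ||A||_2 = sqrt(λ_max) ≈ 8.2463.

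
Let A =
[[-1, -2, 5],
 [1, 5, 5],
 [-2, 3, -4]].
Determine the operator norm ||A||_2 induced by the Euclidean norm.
||A||_2 ≈ 8.2083 (= sqrt(largest eigenvalue of A^T A))

||A||_2 = sigma_max(A) = sqrt(lambda_max(A^T A)). Form the symmetric matrix M = A^T A =
[[6, 1, 8],
 [1, 38, 3],
 [8, 3, 66]].
Its characteristic polynomial (trace, sum of principal 2x2 minors, determinant of M give the coefficients) is
  p(λ) = det(λ I - M) = λ^3 - 110λ^2 + 3058λ - 12544.
No integer candidate from the rational root theorem (±divisors of 12544) is a root, so the roots are irrational. The cubic discriminant is Δ = 3684774640 > 0, so there are three distinct real roots. p(4) = -2008 and p(5) = 121 have opposite signs, so a root lies in (4, 5); Newton's method refines it to λ ≈ 4.9406. p(37) = 665 and p(38) = -308 have opposite signs, so a root lies in (37, 38); Newton's method refines it to λ ≈ 37.6829. p(67) = -685 and p(68) = 1192 have opposite signs, so a root lies in (67, 68); Newton's method refines it to λ ≈ 67.3765. Check (Vieta): the three roots sum to 110, matching tr M = 110.
So the eigenvalues of A^T A are ≈ 4.9406, 37.6829, 67.3765 (all ≥ 0, as they must be for A^T A). The largest is λ_max ≈ 67.3765, hence ||A||_2 = sqrt(λ_max) ≈ 8.2083.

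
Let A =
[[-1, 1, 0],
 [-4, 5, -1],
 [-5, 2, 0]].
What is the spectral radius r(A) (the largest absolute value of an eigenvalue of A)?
r(A) ≈ 3.9395

The eigenvalues of A are the roots of its characteristic polynomial. With M = A (coefficients from the trace, the sum of principal 2x2 minors, and det A):
  p(λ) = det(λ I - M) = λ^3 - 4λ^2 + λ - 3.
No integer candidate from the rational root theorem (±divisors of 3) is a root, so the roots are irrational. The cubic discriminant is Δ = -783 < 0, so there is one real root and a complex-conjugate pair. p(3) = -9 and p(4) = 1 have opposite signs, so a root lies in (3, 4); Newton's method refines it to λ ≈ 3.9395. Dividing out (λ - (3.9395)) leaves approximately λ^2 - 0.0605λ + 0.7615. For λ^2 - 0.0605λ + 0.7615 the discriminant is -3.0424. It is negative, so the remaining roots are the complex-conjugate pair λ ≈ 0.0303 ± 0.8721i. Their product equals the constant term, so |λ|^2 ≈ 0.7615 and |λ| ≈ 0.8727.
Thus the eigenvalues (to 4 decimals) are 3.9395 (modulus 3.9395); 0.0303 ± 0.8721i (modulus 0.8727). The spectral radius is the largest modulus: r(A) ≈ 3.9395. (Cross-check: r(A) ≤ ||A||_2 ≈ 8.2559; equality holds whenever A is normal, though it can also hold for some non-normal A.)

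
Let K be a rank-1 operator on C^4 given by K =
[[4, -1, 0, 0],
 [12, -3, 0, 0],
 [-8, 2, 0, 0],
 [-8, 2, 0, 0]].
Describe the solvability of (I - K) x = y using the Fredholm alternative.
(I - K) is singular (det(I - K) = 0, i.e. 1 ∈ sigma(K)). (I - K) x = y is solvable iff y ⊥ ker((I - K)^*) = span{(4, -1, 0, 0)}, i.e. iff 4y_1 - y_2 = 0. When solvable, the solutions are x = y + c·(1, 3, -2, -2), c arbitrary (ker(I - K) = span{(1, 3, -2, -2)}, dimension 1).

K has rank 1, so it is an outer product K = u v^T: every row of K is a multiple of one row vector. Reading off the entries, u = (1, 3, -2, -2) and v = (4, -1, 0, 0) (row i of K equals u_i·v^T). A rank-one matrix u v^T satisfies K u = u (v·u) and kills the (3)-dimensional subspace v^⊥, so its characteristic polynomial is lambda^3 (lambda - v·u) with v·u = tr K = 1. Hence the eigenvalues of I - K are 1 (multiplicity 3) and 1 - (1) = 0, so det(I - K) = 0. (Direct check: I - K =
[[-3, 1, 0, 0],
 [-12, 4, 0, 0],
 [8, -2, 1, 0],
 [8, -2, 0, 1]]
has determinant 0.) So 1 is an eigenvalue of K and (I - K) is not invertible. The finite-dimensional Fredholm alternative says: either (I - K) is invertible, or ker(I - K) ≠ {0} and then range(I - K) = ker((I - K)^*)^⊥, with dim ker(I - K) = dim ker((I - K)^*). We are in the second case, so we need both kernels. Kernel of I - K: (I - K) u = u - u (v·u) = u - u = 0, so ker(I - K) = span{u} = span{(1, 3, -2, -2)} (it is exactly 1-dimensional because rank(I - K) = 3). Kernel of the adjoint: K is real, so (I - K)^* = I - K^T = I - v u^T, and (I - v u^T) v = v - v (u·v) = 0; hence ker((I - K)^*) = span{v} = span{(4, -1, 0, 0)}. Therefore (I - K) x = y is solvable iff <y, v> = 0, i.e. iff 4y_1 - y_2 = 0. When this holds, K y = u (v·y) = 0, so (I - K) y = y and x = y is a particular solution; the full solution set is the line x = y + c·u = y + c·(1, 3, -2, -2), c ∈ C.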